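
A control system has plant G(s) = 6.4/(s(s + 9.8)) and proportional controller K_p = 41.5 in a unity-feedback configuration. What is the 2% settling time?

T_s ≈ 0.816 s

Closed-loop characteristic equation: s² + 9.8s + 265.6 = 0, so ω_n = 16.3 rad/s and ζ = 9.8/(2·16.3) = 0.3007.
2% settling time T_s ≈ 4/(ζω_n) = 4/4.9 = 0.816 s.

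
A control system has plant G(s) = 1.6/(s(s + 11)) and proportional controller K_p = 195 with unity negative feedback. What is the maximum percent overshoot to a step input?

35.7%

Closed-loop characteristic equation: s² + 11s + 312 = 0, so ω_n = 17.66 rad/s and ζ = 11/(2·17.66) = 0.3114.
%OS = 100·exp(−πζ/√(1−ζ²)) = 100·exp(−π·0.3114/√0.903) = 35.7%.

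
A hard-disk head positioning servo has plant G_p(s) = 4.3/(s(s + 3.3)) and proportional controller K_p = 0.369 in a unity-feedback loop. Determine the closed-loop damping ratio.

With unity feedback the closed-loop characteristic equation is s² + 3.3s + 0.369·4.3 = s² + 3.3s + 1.587 = 0.
So ω_n² = 1.587 ⇒ ω_n = 1.26 rad/s, and ζ = 3.3/(2ω_n) = 1.31.

ζ = 1.31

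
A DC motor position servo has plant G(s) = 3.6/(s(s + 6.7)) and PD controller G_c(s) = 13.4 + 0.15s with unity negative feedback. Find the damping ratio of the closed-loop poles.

ζ = 0.521

Forward path: (13.4 + 0.15s)·3.6/(s(s+6.7)). The closed-loop characteristic equation is s² + (6.7 + 3.6·0.15)s + 3.6·13.4 = 0.
That is s² + 7.24s + 48.24 = 0, so ω_n = 6.946 rad/s and ζ = 7.24/(2·6.946) = 0.5212.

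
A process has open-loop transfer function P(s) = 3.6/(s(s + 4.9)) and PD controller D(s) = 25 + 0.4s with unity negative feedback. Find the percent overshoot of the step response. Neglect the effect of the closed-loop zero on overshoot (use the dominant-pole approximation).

32.8%

Forward path: (25 + 0.4s)·3.6/(s(s+4.9)). The closed-loop characteristic equation is s² + (4.9 + 3.6·0.4)s + 3.6·25 = 0.
That is s² + 6.34s + 90 = 0, so ω_n = 9.487 rad/s and ζ = 6.34/(2·9.487) = 0.3341.
%OS = 100·exp(−πζ/√(1−ζ²)) = 32.8%.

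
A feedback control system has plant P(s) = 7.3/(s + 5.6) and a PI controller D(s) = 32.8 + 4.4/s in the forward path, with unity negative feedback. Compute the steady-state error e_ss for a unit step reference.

0

The open loop D(s)P(s) has a pole at the origin (type 1), so the static position error constant is infinite and e_ss = 1/(1+∞) = 0.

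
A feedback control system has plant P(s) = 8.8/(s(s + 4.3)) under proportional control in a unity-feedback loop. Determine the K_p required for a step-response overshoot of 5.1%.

From %OS = 100·exp(−πζ/√(1−ζ²)) = 5.1%, ζ = −ln(0.051)/√(π²+ln²(0.051)) = 0.6877.
Characteristic equation s² + 4.3s + 8.8K_p = 0 gives ζ = 4.3/(2√(8.8K_p)).
Setting ζ = 0.6877: √(8.8K_p) = 4.3/(2·0.6877) = 3.126, so K_p = 9.774/8.8 = 1.11.

K_p = 1.11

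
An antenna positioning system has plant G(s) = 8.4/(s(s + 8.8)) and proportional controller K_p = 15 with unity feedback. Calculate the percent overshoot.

26.2%

The closed-loop denominator s² + 8.8s + 126 gives ω_n = √126 = 11.22 and ζ = 8.8/(2ω_n) = 0.392.
%OS = 100·exp(−πζ/√(1−ζ²)) = 100·exp(−π·0.392/√0.8463) = 26.2%.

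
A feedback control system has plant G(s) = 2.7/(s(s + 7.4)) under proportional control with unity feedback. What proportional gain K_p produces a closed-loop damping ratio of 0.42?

K_p = 28.7

Closed-loop characteristic equation: s² + 7.4s + K_p·2.7 = 0.
So ω_n = √(2.7K_p) and 2ζω_n = 7.4, giving ζ = 7.4/(2√(2.7K_p)).
Setting ζ = 0.42: √(2.7K_p) = 7.4/(2·0.42) = 8.81, so K_p = 77.61/2.7 = 28.7.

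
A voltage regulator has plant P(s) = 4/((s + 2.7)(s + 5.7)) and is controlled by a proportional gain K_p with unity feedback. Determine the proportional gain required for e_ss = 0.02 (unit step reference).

K_p = 189

The loop is type 0, so e_ss(step) = 1/(1 + K_pos) with K_pos = K_p·P(0).
P(0) = 0.2599. Require 1/(1 + K_p·0.2599) = 0.02, so 1 + 0.2599·K_p = 50.
K_p = (50 − 1)/0.2599 = 189.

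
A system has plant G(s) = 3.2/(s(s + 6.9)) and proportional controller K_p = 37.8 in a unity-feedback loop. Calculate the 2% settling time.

T_s ≈ 1.16 s

Closed-loop characteristic equation: s² + 6.9s + 121 = 0, so ω_n = 11 rad/s and ζ = 6.9/(2·11) = 0.3137.
2% settling time T_s ≈ 4/(ζω_n) = 4/3.45 = 1.16 s.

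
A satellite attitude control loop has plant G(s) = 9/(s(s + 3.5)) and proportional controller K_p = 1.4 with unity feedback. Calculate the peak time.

T_p = 1.02 s

The closed-loop denominator s² + 3.5s + 12.6 gives ω_n = √12.6 = 3.55 and ζ = 3.5/(2ω_n) = 0.493.
Damped frequency ω_d = ω_n√(1−ζ²) = 3.088 rad/s, so peak time T_p = π/ω_d = 1.02 s.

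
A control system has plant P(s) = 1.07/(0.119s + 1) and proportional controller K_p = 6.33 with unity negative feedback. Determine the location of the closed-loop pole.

Closed loop: T(s) = K_p·P/(1+K_p·P) = 6.773/(0.119s + 1 + 6.773), with pole at s = −(1 + 6.773)/0.119 = −65.32.

s = -65.32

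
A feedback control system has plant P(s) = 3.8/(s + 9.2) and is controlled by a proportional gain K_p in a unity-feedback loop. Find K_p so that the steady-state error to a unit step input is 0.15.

K_p = 13.7

Steady-state error for a unit step on this type-0 loop is 1/(1 + K_p·P(0)).
P(0) = 0.413. Require 1/(1 + K_p·0.413) = 0.15, so 1 + 0.413·K_p = 6.667.
K_p = (6.667 − 1)/0.413 = 13.7.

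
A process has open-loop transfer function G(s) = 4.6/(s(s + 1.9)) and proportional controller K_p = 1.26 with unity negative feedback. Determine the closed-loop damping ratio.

ζ = 0.395

The closed-loop denominator is s(s+1.9) + 1.26·4.6 = s² + 1.9s + 5.796.
So ω_n² = 5.796 ⇒ ω_n = 2.407 rad/s, and ζ = 1.9/(2ω_n) = 0.395.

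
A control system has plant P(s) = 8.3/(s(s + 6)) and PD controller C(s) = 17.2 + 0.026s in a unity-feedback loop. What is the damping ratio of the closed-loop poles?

Forward path: (17.2 + 0.026s)·8.3/(s(s+6)). The closed-loop characteristic equation is s² + (6 + 8.3·0.026)s + 8.3·17.2 = 0.
That is s² + 6.216s + 142.8 = 0, so ω_n = 11.95 rad/s and ζ = 6.216/(2·11.95) = 0.2601.

ζ = 0.26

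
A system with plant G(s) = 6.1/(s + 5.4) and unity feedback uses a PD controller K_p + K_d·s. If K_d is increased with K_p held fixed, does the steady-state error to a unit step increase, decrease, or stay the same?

unchanged

At s = 0 the derivative term contributes nothing: C(0) = K_p regardless of K_d, so K_pos = K_p·G(0) and e_ss are unchanged.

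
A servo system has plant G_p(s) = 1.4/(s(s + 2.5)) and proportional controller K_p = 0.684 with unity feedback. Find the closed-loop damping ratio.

ζ = 1.28

With unity feedback the closed-loop characteristic equation is s² + 2.5s + 0.684·1.4 = s² + 2.5s + 0.9576 = 0.
So ω_n² = 0.9576 ⇒ ω_n = 0.9786 rad/s, and ζ = 2.5/(2ω_n) = 1.28.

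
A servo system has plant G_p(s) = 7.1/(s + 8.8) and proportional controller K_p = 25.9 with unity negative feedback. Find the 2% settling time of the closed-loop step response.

T_s ≈ 0.0208 s

Closed-loop transfer function: T(s) = K_p·G_p(s)/(1 + K_p·G_p(s)) = 183.9/(s + 8.8 + 183.9) = 183.9/(s + 192.7).
Time constant τ = 1/192.7 = 0.00519 s, so the 2% settling time is about 4τ = 0.0208 s.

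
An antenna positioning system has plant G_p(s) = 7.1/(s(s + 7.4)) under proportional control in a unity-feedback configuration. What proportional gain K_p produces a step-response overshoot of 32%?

From %OS = 100·exp(−πζ/√(1−ζ²)) = 32%, ζ = −ln(0.32)/√(π²+ln²(0.32)) = 0.341.
Characteristic equation s² + 7.4s + 7.1K_p = 0 gives ζ = 7.4/(2√(7.1K_p)).
Setting ζ = 0.341: √(7.1K_p) = 7.4/(2·0.341) = 10.85, so K_p = 117.8/7.1 = 16.6.

K_p = 16.6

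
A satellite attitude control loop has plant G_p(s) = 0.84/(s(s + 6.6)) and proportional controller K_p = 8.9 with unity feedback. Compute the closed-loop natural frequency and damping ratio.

ω_n = 2.73 rad/s, ζ = 1.21

With unity feedback the closed-loop characteristic equation is s² + 6.6s + 8.9·0.84 = s² + 6.6s + 7.476 = 0.
So ω_n² = 7.476 ⇒ ω_n = 2.734 rad/s, and ζ = 6.6/(2ω_n) = 1.21.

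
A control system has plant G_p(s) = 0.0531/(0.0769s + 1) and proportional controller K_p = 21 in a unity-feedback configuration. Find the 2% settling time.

T_s ≈ 0.145 s

Closed loop: T(s) = K_p·G_p/(1+K_p·G_p) = 1.115/(0.0769s + 1 + 1.115), with pole at s = −(1 + 1.115)/0.0769 = −27.5.
τ = 1/27.5 = 0.03636 s, so 2% settling time ≈ 4τ = 0.145 s.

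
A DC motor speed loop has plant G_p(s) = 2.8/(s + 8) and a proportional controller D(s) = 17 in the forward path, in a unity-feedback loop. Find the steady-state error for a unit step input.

0.144

The loop is type 0. Static position error constant K_pos = D(0)·G_p(0) = 17·0.35 = 5.95.
Steady-state error to a unit step: e_ss = 1/(1+K_pos) = 1/6.95 = 0.144.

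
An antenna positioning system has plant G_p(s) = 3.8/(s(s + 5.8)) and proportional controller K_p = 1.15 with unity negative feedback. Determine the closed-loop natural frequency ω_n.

1 + K_p·G_p(s) = 0 gives s² + 5.8s + 4.37 = 0.
So ω_n² = 4.37 ⇒ ω_n = 2.09 rad/s, and ζ = 5.8/(2ω_n) = 1.39.

ω_n = 2.09 rad/s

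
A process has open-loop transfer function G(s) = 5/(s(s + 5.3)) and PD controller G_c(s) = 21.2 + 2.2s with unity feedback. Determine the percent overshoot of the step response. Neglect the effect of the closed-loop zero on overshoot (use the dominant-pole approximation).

Forward path: (21.2 + 2.2s)·5/(s(s+5.3)). The closed-loop characteristic equation is s² + (5.3 + 5·2.2)s + 5·21.2 = 0.
That is s² + 16.3s + 106 = 0, so ω_n = 10.3 rad/s and ζ = 16.3/(2·10.3) = 0.7916.
%OS = 100·exp(−πζ/√(1−ζ²)) = 1.71%.

1.71%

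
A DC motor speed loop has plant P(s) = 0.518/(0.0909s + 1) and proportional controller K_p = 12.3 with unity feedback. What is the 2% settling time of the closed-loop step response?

Closed loop: T(s) = K_p·P/(1+K_p·P) = 6.371/(0.0909s + 1 + 6.371), with pole at s = −(1 + 6.371)/0.0909 = −81.09.
τ = 1/81.09 = 0.01233 s, so 2% settling time ≈ 4τ = 0.0493 s.

T_s ≈ 0.0493 s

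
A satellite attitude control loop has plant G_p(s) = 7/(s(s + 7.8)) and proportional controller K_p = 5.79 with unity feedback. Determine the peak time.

T_p = 0.624 s

From 1 + K_pG_p(s) = 0: s² + 7.8s + 40.53 = 0 ⇒ ω_n = 6.366, ζ = 0.6126.
Damped frequency ω_d = ω_n√(1−ζ²) = 5.032 rad/s, so peak time T_p = π/ω_d = 0.624 s.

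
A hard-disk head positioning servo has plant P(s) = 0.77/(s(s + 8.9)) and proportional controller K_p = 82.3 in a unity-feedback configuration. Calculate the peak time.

Closed-loop characteristic equation: s² + 8.9s + 63.37 = 0, so ω_n = 7.961 rad/s and ζ = 8.9/(2·7.961) = 0.559.
Damped frequency ω_d = ω_n√(1−ζ²) = 6.601 rad/s, so peak time T_p = π/ω_d = 0.476 s.

T_p = 0.476 s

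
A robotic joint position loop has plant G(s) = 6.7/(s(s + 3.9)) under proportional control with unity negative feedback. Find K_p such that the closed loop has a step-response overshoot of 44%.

K_p = 8.88

From %OS = 100·exp(−πζ/√(1−ζ²)) = 44%, ζ = −ln(0.44)/√(π²+ln²(0.44)) = 0.2528.
Characteristic equation s² + 3.9s + 6.7K_p = 0 gives ζ = 3.9/(2√(6.7K_p)).
Setting ζ = 0.2528: √(6.7K_p) = 3.9/(2·0.2528) = 7.713, so K_p = 59.48/6.7 = 8.88.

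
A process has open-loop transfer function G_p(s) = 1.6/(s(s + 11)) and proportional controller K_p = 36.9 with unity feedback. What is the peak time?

From 1 + K_pG_p(s) = 0: s² + 11s + 59.04 = 0 ⇒ ω_n = 7.684, ζ = 0.7158.
Damped frequency ω_d = ω_n√(1−ζ²) = 5.366 rad/s, so peak time T_p = π/ω_d = 0.586 s.

T_p = 0.586 s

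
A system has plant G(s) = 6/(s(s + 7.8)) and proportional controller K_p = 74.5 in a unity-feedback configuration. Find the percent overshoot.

Closed-loop characteristic equation: s² + 7.8s + 447 = 0, so ω_n = 21.14 rad/s and ζ = 7.8/(2·21.14) = 0.1845.
%OS = 100·exp(−πζ/√(1−ζ²)) = 100·exp(−π·0.1845/√0.966) = 55.5%.

55.5%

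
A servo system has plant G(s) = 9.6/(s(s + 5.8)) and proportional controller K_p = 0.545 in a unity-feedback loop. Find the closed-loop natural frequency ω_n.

ω_n = 2.29 rad/s

The closed-loop denominator is s(s+5.8) + 0.545·9.6 = s² + 5.8s + 5.232.
So ω_n² = 5.232 ⇒ ω_n = 2.287 rad/s, and ζ = 5.8/(2ω_n) = 1.27.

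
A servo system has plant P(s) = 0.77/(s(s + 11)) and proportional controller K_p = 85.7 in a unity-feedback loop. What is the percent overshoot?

5.56%

From 1 + K_pP(s) = 0: s² + 11s + 65.99 = 0 ⇒ ω_n = 8.123, ζ = 0.6771.
%OS = 100·exp(−πζ/√(1−ζ²)) = 100·exp(−π·0.6771/√0.5416) = 5.56%.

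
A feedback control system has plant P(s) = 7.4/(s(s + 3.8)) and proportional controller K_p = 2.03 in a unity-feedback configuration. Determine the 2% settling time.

T_s ≈ 2.11 s

From 1 + K_pP(s) = 0: s² + 3.8s + 15.02 = 0 ⇒ ω_n = 3.876, ζ = 0.4902.
2% settling time T_s ≈ 4/(ζω_n) = 4/1.9 = 2.11 s.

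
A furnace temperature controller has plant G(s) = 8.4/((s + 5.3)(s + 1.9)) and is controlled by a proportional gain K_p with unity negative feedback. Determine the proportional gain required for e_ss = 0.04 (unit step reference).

Steady-state error for a unit step on this type-0 loop is 1/(1 + K_p·G(0)).
G(0) = 0.8342. Require 1/(1 + K_p·0.8342) = 0.04, so 1 + 0.8342·K_p = 25.
K_p = (25 − 1)/0.8342 = 28.8.

K_p = 28.8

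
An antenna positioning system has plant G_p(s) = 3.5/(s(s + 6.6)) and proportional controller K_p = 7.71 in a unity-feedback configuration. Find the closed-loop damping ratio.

The closed-loop denominator is s(s+6.6) + 7.71·3.5 = s² + 6.6s + 26.98.
Matching s² + 2ζω_n s + ω_n²: ω_n = √26.98 = 5.195 rad/s and 2ζω_n = 6.6, so ζ = 6.6/(2·5.195) = 0.635.

ζ = 0.635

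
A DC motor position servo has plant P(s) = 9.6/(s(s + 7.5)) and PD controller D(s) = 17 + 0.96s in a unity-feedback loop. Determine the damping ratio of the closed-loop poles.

ζ = 0.654

Forward path: (17 + 0.96s)·9.6/(s(s+7.5)). The closed-loop characteristic equation is s² + (7.5 + 9.6·0.96)s + 9.6·17 = 0.
That is s² + 16.72s + 163.2 = 0, so ω_n = 12.77 rad/s and ζ = 16.72/(2·12.77) = 0.6542.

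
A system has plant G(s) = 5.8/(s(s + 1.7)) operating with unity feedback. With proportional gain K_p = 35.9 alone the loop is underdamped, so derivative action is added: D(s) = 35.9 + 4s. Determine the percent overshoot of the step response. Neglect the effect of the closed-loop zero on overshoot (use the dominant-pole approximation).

0.469%

Forward path: (35.9 + 4s)·5.8/(s(s+1.7)). The closed-loop characteristic equation is s² + (1.7 + 5.8·4)s + 5.8·35.9 = 0.
That is s² + 24.9s + 208.2 = 0, so ω_n = 14.43 rad/s and ζ = 24.9/(2·14.43) = 0.8628.
%OS = 100·exp(−πζ/√(1−ζ²)) = 0.469%.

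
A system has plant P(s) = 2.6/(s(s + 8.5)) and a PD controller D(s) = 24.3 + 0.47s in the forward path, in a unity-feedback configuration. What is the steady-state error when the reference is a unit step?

0

The open loop D(s)P(s) has a pole at the origin (type 1), so the static position error constant is infinite and e_ss = 1/(1+∞) = 0.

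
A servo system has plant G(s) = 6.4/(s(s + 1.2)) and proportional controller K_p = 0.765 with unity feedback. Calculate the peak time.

T_p = 1.48 s

From 1 + K_pG(s) = 0: s² + 1.2s + 4.896 = 0 ⇒ ω_n = 2.213, ζ = 0.2712.
Damped frequency ω_d = ω_n√(1−ζ²) = 2.13 rad/s, so peak time T_p = π/ω_d = 1.48 s.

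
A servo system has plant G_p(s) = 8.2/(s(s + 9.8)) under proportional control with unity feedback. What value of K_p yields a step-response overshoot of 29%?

K_p = 21.8

From %OS = 100·exp(−πζ/√(1−ζ²)) = 29%, ζ = −ln(0.29)/√(π²+ln²(0.29)) = 0.3666.
Characteristic equation s² + 9.8s + 8.2K_p = 0 gives ζ = 9.8/(2√(8.2K_p)).
Setting ζ = 0.3666: √(8.2K_p) = 9.8/(2·0.3666) = 13.37, so K_p = 178.7/8.2 = 21.8.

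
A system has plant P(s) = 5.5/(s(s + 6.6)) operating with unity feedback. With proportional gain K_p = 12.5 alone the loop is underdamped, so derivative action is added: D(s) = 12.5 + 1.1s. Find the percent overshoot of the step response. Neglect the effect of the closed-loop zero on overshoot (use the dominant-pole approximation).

Forward path: (12.5 + 1.1s)·5.5/(s(s+6.6)). The closed-loop characteristic equation is s² + (6.6 + 5.5·1.1)s + 5.5·12.5 = 0.
That is s² + 12.65s + 68.75 = 0, so ω_n = 8.292 rad/s and ζ = 12.65/(2·8.292) = 0.7628.
%OS = 100·exp(−πζ/√(1−ζ²)) = 2.46%.

2.46%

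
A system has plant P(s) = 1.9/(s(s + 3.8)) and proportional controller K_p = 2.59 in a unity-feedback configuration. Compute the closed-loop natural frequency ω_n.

1 + K_p·P(s) = 0 gives s² + 3.8s + 4.921 = 0.
Matching s² + 2ζω_n s + ω_n²: ω_n = √4.921 = 2.218 rad/s and 2ζω_n = 3.8, so ζ = 3.8/(2·2.218) = 0.856.

ω_n = 2.22 rad/s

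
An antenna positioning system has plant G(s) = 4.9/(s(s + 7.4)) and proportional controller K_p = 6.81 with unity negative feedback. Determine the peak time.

T_p = 0.708 s

The closed-loop denominator s² + 7.4s + 33.37 gives ω_n = √33.37 = 5.777 and ζ = 7.4/(2ω_n) = 0.6405.
Damped frequency ω_d = ω_n√(1−ζ²) = 4.436 rad/s, so peak time T_p = π/ω_d = 0.708 s.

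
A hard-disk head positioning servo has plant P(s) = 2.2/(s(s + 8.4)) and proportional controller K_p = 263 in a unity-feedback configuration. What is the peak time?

T_p = 0.133 s

From 1 + K_pP(s) = 0: s² + 8.4s + 578.6 = 0 ⇒ ω_n = 24.05, ζ = 0.1746.
Damped frequency ω_d = ω_n√(1−ζ²) = 23.68 rad/s, so peak time T_p = π/ω_d = 0.133 s.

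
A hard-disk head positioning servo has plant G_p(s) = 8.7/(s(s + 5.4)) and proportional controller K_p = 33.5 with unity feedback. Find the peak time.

The closed-loop denominator s² + 5.4s + 291.4 gives ω_n = √291.4 = 17.07 and ζ = 5.4/(2ω_n) = 0.1582.
Damped frequency ω_d = ω_n√(1−ζ²) = 16.86 rad/s, so peak time T_p = π/ω_d = 0.186 s.

T_p = 0.186 s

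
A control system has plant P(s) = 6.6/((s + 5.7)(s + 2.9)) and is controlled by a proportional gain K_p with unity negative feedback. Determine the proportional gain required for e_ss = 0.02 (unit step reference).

K_p = 123

Steady-state error for a unit step on this type-0 loop is 1/(1 + K_p·P(0)).
P(0) = 0.3993. Require 1/(1 + K_p·0.3993) = 0.02, so 1 + 0.3993·K_p = 50.
K_p = (50 − 1)/0.3993 = 123.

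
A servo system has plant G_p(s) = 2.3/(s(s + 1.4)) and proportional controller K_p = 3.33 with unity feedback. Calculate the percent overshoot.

44%

Closed-loop characteristic equation: s² + 1.4s + 7.659 = 0, so ω_n = 2.767 rad/s and ζ = 1.4/(2·2.767) = 0.2529.
%OS = 100·exp(−πζ/√(1−ζ²)) = 100·exp(−π·0.2529/√0.936) = 44%.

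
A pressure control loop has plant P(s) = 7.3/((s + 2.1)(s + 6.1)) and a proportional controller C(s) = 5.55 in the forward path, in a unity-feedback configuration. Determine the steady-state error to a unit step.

The loop is type 0. Static position error constant K_pos = C(0)·P(0) = 5.55·0.5699 = 3.163.
Steady-state error to a unit step: e_ss = 1/(1+K_pos) = 1/4.163 = 0.24.

0.24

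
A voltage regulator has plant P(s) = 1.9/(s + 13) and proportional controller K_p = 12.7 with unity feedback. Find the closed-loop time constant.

τ = 0.0269 s

Closed-loop transfer function: T(s) = K_p·P(s)/(1 + K_p·P(s)) = 24.13/(s + 13 + 24.13) = 24.13/(s + 37.13).
Time constant τ = 1/37.13 = 0.0269 s.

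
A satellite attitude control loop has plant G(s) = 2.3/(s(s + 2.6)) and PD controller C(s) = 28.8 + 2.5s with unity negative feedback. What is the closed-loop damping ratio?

Forward path: (28.8 + 2.5s)·2.3/(s(s+2.6)). The closed-loop characteristic equation is s² + (2.6 + 2.3·2.5)s + 2.3·28.8 = 0.
That is s² + 8.35s + 66.24 = 0, so ω_n = 8.139 rad/s and ζ = 8.35/(2·8.139) = 0.513.

ζ = 0.513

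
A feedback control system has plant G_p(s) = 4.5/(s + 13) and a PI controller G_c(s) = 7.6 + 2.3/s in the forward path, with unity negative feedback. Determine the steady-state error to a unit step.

0

The open loop G_c(s)G_p(s) has a pole at the origin (type 1), so the static position error constant is infinite and e_ss = 1/(1+∞) = 0.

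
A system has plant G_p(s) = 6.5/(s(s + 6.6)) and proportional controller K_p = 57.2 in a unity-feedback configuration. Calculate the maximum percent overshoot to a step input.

Closed-loop characteristic equation: s² + 6.6s + 371.8 = 0, so ω_n = 19.28 rad/s and ζ = 6.6/(2·19.28) = 0.1711.
%OS = 100·exp(−πζ/√(1−ζ²)) = 100·exp(−π·0.1711/√0.9707) = 57.9%.

57.9%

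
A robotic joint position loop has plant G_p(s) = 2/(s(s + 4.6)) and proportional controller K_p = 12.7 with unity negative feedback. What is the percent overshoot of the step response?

20%

Closed-loop characteristic equation: s² + 4.6s + 25.4 = 0, so ω_n = 5.04 rad/s and ζ = 4.6/(2·5.04) = 0.4564.
%OS = 100·exp(−πζ/√(1−ζ²)) = 100·exp(−π·0.4564/√0.7917) = 20%.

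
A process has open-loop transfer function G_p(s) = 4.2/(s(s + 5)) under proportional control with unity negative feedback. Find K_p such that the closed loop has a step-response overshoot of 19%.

From %OS = 100·exp(−πζ/√(1−ζ²)) = 19%, ζ = −ln(0.19)/√(π²+ln²(0.19)) = 0.4673.
Characteristic equation s² + 5s + 4.2K_p = 0 gives ζ = 5/(2√(4.2K_p)).
Setting ζ = 0.4673: √(4.2K_p) = 5/(2·0.4673) = 5.349, so K_p = 28.62/4.2 = 6.81.

K_p = 6.81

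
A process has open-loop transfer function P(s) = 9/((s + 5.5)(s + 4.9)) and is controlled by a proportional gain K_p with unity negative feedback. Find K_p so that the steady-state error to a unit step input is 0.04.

Steady-state error for a unit step on this type-0 loop is 1/(1 + K_p·P(0)).
P(0) = 0.334. Require 1/(1 + K_p·0.334) = 0.04, so 1 + 0.334·K_p = 25.
K_p = (25 − 1)/0.334 = 71.9.

K_p = 71.9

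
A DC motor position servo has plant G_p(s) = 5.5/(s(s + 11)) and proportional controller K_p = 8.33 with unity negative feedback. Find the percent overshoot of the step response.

1.25%

The closed-loop denominator s² + 11s + 45.81 gives ω_n = √45.81 = 6.769 and ζ = 11/(2ω_n) = 0.8126.
%OS = 100·exp(−πζ/√(1−ζ²)) = 100·exp(−π·0.8126/√0.3397) = 1.25%.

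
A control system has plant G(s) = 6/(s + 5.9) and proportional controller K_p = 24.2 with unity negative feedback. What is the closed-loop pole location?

s = -151.1

Closed-loop transfer function: T(s) = K_p·G(s)/(1 + K_p·G(s)) = 145.2/(s + 5.9 + 145.2) = 145.2/(s + 151.1).
The closed-loop pole is at s = −151.1.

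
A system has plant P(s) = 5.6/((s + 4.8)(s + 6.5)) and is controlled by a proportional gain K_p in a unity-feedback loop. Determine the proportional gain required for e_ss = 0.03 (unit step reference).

K_p = 180

The loop is type 0, so e_ss(step) = 1/(1 + K_pos) with K_pos = K_p·P(0).
P(0) = 0.1795. Require 1/(1 + K_p·0.1795) = 0.03, so 1 + 0.1795·K_p = 33.33.
K_p = (33.33 − 1)/0.1795 = 180.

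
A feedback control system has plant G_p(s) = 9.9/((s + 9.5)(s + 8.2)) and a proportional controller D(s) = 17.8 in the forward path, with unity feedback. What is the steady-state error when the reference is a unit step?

0.307

The loop is type 0. Static position error constant K_pos = D(0)·G_p(0) = 17.8·0.1271 = 2.262.
Steady-state error to a unit step: e_ss = 1/(1+K_pos) = 1/3.262 = 0.307.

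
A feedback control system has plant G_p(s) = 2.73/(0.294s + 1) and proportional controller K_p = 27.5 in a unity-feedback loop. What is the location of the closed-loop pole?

s = -258.8

Closed loop: T(s) = K_p·G_p/(1+K_p·G_p) = 75.08/(0.294s + 1 + 75.08), with pole at s = −(1 + 75.08)/0.294 = −258.8.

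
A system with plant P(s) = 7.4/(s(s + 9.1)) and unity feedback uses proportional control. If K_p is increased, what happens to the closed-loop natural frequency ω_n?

ω_n = √(7.4·K_p), which grows with K_p.

increase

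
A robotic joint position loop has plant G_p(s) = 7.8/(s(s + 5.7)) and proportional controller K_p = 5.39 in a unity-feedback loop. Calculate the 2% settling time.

T_s ≈ 1.4 s

From 1 + K_pG_p(s) = 0: s² + 5.7s + 42.04 = 0 ⇒ ω_n = 6.484, ζ = 0.4395.
2% settling time T_s ≈ 4/(ζω_n) = 4/2.85 = 1.4 s.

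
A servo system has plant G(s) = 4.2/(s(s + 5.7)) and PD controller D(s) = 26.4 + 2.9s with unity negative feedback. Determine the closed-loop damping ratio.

Forward path: (26.4 + 2.9s)·4.2/(s(s+5.7)). The closed-loop characteristic equation is s² + (5.7 + 4.2·2.9)s + 4.2·26.4 = 0.
That is s² + 17.88s + 110.9 = 0, so ω_n = 10.53 rad/s and ζ = 17.88/(2·10.53) = 0.849.

ζ = 0.849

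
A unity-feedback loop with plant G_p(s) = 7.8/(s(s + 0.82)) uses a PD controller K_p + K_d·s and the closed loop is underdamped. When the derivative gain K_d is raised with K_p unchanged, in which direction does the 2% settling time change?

decrease

Characteristic equation s² + (0.82 + 7.8K_d)s + 7.8K_p = 0: raising K_d increases ζω_n = (0.82+7.8K_d)/2 while the loop stays underdamped, so T_s ≈ 4/(ζω_n) decreases.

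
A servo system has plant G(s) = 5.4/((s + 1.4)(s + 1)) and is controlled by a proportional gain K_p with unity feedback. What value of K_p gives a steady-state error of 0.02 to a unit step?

K_p = 12.7

The loop is type 0, so e_ss(step) = 1/(1 + K_pos) with K_pos = K_p·G(0).
G(0) = 3.857. Require 1/(1 + K_p·3.857) = 0.02, so 1 + 3.857·K_p = 50.
K_p = (50 − 1)/3.857 = 12.7.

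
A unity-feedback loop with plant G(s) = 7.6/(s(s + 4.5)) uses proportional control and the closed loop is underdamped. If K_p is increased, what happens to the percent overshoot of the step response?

increase

Characteristic equation s² + 4.5s + K_p·7.6 = 0: raising K_p raises ω_n while 2ζω_n = 4.5 is fixed, so ζ falls and overshoot grows.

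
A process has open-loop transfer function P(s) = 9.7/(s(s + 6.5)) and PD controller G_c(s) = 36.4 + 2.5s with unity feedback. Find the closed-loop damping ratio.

ζ = 0.818

Forward path: (36.4 + 2.5s)·9.7/(s(s+6.5)). The closed-loop characteristic equation is s² + (6.5 + 9.7·2.5)s + 9.7·36.4 = 0.
That is s² + 30.75s + 353.1 = 0, so ω_n = 18.79 rad/s and ζ = 30.75/(2·18.79) = 0.8182.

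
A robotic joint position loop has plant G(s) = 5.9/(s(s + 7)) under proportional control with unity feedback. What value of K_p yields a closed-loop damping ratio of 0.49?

K_p = 8.65

Closed-loop characteristic equation: s² + 7s + K_p·5.9 = 0.
So ω_n = √(5.9K_p) and 2ζω_n = 7, giving ζ = 7/(2√(5.9K_p)).
Setting ζ = 0.49: √(5.9K_p) = 7/(2·0.49) = 7.143, so K_p = 51.02/5.9 = 8.65.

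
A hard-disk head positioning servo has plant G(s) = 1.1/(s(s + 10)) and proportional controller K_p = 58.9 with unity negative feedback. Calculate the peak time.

T_p = 0.498 s

Closed-loop characteristic equation: s² + 10s + 64.79 = 0, so ω_n = 8.049 rad/s and ζ = 10/(2·8.049) = 0.6212.
Damped frequency ω_d = ω_n√(1−ζ²) = 6.308 rad/s, so peak time T_p = π/ω_d = 0.498 s.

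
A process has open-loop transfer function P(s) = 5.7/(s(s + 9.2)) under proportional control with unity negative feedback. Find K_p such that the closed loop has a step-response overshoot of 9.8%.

From %OS = 100·exp(−πζ/√(1−ζ²)) = 9.8%, ζ = −ln(0.098)/√(π²+ln²(0.098)) = 0.5945.
Characteristic equation s² + 9.2s + 5.7K_p = 0 gives ζ = 9.2/(2√(5.7K_p)).
Setting ζ = 0.5945: √(5.7K_p) = 9.2/(2·0.5945) = 7.737, so K_p = 59.87/5.7 = 10.5.

K_p = 10.5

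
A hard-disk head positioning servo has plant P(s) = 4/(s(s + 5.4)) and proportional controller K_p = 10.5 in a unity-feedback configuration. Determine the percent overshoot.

The closed-loop denominator s² + 5.4s + 42 gives ω_n = √42 = 6.481 and ζ = 5.4/(2ω_n) = 0.4166.
%OS = 100·exp(−πζ/√(1−ζ²)) = 100·exp(−π·0.4166/√0.8264) = 23.7%.

23.7%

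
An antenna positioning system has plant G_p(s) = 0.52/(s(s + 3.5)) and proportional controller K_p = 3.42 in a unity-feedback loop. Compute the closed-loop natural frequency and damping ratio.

1 + K_p·G_p(s) = 0 gives s² + 3.5s + 1.778 = 0.
Matching s² + 2ζω_n s + ω_n²: ω_n = √1.778 = 1.334 rad/s and 2ζω_n = 3.5, so ζ = 3.5/(2·1.334) = 1.31.

ω_n = 1.33 rad/s, ζ = 1.31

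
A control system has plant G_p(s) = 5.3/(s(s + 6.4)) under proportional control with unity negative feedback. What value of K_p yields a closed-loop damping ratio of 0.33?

Closed-loop characteristic equation: s² + 6.4s + K_p·5.3 = 0.
So ω_n = √(5.3K_p) and 2ζω_n = 6.4, giving ζ = 6.4/(2√(5.3K_p)).
Setting ζ = 0.33: √(5.3K_p) = 6.4/(2·0.33) = 9.697, so K_p = 94.03/5.3 = 17.7.

K_p = 17.7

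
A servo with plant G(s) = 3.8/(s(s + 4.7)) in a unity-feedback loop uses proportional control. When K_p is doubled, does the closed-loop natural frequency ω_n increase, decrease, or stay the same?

ω_n = √(3.8·K_p), which grows with K_p.

increase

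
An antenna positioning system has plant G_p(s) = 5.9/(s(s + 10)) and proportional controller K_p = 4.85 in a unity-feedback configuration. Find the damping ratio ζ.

ζ = 0.935

The closed-loop denominator is s(s+10) + 4.85·5.9 = s² + 10s + 28.61.
Matching s² + 2ζω_n s + ω_n²: ω_n = √28.61 = 5.349 rad/s and 2ζω_n = 10, so ζ = 10/(2·5.349) = 0.935.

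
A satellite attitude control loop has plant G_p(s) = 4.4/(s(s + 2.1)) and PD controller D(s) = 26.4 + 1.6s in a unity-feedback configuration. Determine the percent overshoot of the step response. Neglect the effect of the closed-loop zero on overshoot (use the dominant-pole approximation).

Forward path: (26.4 + 1.6s)·4.4/(s(s+2.1)). The closed-loop characteristic equation is s² + (2.1 + 4.4·1.6)s + 4.4·26.4 = 0.
That is s² + 9.14s + 116.2 = 0, so ω_n = 10.78 rad/s and ζ = 9.14/(2·10.78) = 0.424.
%OS = 100·exp(−πζ/√(1−ζ²)) = 23%.

23%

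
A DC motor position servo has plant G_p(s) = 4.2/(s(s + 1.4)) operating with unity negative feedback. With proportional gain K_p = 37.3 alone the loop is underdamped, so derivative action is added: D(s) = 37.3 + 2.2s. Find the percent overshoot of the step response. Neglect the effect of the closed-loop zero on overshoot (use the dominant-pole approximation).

Forward path: (37.3 + 2.2s)·4.2/(s(s+1.4)). The closed-loop characteristic equation is s² + (1.4 + 4.2·2.2)s + 4.2·37.3 = 0.
That is s² + 10.64s + 156.7 = 0, so ω_n = 12.52 rad/s and ζ = 10.64/(2·12.52) = 0.425.
%OS = 100·exp(−πζ/√(1−ζ²)) = 22.9%.

22.9%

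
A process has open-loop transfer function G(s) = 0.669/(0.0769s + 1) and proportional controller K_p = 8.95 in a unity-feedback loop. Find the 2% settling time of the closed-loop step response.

Closed loop: T(s) = K_p·G/(1+K_p·G) = 5.988/(0.0769s + 1 + 5.988), with pole at s = −(1 + 5.988)/0.0769 = −90.87.
τ = 1/90.87 = 0.01101 s, so 2% settling time ≈ 4τ = 0.044 s.

T_s ≈ 0.044 s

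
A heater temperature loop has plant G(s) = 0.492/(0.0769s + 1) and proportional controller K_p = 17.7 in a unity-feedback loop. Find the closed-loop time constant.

Closed loop: T(s) = K_p·G/(1+K_p·G) = 8.708/(0.0769s + 1 + 8.708), with pole at s = −(1 + 8.708)/0.0769 = −126.2.
Closed-loop time constant τ = 1/126.2 = 0.00792 s.

τ = 0.00792 s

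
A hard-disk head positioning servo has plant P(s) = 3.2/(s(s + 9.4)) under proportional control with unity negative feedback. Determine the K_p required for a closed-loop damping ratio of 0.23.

Closed-loop characteristic equation: s² + 9.4s + K_p·3.2 = 0.
So ω_n = √(3.2K_p) and 2ζω_n = 9.4, giving ζ = 9.4/(2√(3.2K_p)).
Setting ζ = 0.23: √(3.2K_p) = 9.4/(2·0.23) = 20.43, so K_p = 417.6/3.2 = 130.

K_p = 130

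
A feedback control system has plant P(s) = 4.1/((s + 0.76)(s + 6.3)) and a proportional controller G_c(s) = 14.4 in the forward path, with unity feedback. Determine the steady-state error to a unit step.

The loop is type 0. Static position error constant K_pos = G_c(0)·P(0) = 14.4·0.8563 = 12.33.
Steady-state error to a unit step: e_ss = 1/(1+K_pos) = 1/13.33 = 0.075.

0.075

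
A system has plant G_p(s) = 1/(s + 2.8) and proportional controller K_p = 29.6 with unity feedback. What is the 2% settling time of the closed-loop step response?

T_s ≈ 0.123 s

Closed-loop transfer function: T(s) = K_p·G_p(s)/(1 + K_p·G_p(s)) = 29.6/(s + 2.8 + 29.6) = 29.6/(s + 32.4).
Time constant τ = 1/32.4 = 0.03086 s, so the 2% settling time is about 4τ = 0.123 s.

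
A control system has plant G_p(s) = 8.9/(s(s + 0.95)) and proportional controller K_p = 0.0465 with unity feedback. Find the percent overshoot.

Closed-loop characteristic equation: s² + 0.95s + 0.4138 = 0, so ω_n = 0.6433 rad/s and ζ = 0.95/(2·0.6433) = 0.7384.
%OS = 100·exp(−πζ/√(1−ζ²)) = 100·exp(−π·0.7384/√0.4548) = 3.21%.

3.21%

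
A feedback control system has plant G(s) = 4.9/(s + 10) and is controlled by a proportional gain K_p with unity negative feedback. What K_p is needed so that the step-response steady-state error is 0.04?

Steady-state error for a unit step on this type-0 loop is 1/(1 + K_p·G(0)).
G(0) = 0.49. Require 1/(1 + K_p·0.49) = 0.04, so 1 + 0.49·K_p = 25.
K_p = (25 − 1)/0.49 = 49.

K_p = 49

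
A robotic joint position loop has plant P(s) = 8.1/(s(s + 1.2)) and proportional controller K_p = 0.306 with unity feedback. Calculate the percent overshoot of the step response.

From 1 + K_pP(s) = 0: s² + 1.2s + 2.479 = 0 ⇒ ω_n = 1.574, ζ = 0.3811.
%OS = 100·exp(−πζ/√(1−ζ²)) = 100·exp(−π·0.3811/√0.8548) = 27.4%.

27.4%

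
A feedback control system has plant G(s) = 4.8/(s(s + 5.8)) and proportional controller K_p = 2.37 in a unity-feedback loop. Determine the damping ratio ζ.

ζ = 0.86

The closed-loop denominator is s(s+5.8) + 2.37·4.8 = s² + 5.8s + 11.38.
So ω_n² = 11.38 ⇒ ω_n = 3.373 rad/s, and ζ = 5.8/(2ω_n) = 0.86.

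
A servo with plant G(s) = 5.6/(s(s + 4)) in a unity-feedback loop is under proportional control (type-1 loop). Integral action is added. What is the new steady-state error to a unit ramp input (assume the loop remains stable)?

0

The integrator raises the loop to type 2, so K_v → ∞ and e_ss to a ramp is zero.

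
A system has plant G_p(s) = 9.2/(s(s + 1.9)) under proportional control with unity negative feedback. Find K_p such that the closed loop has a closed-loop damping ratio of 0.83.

K_p = 0.142

Closed-loop characteristic equation: s² + 1.9s + K_p·9.2 = 0.
So ω_n = √(9.2K_p) and 2ζω_n = 1.9, giving ζ = 1.9/(2√(9.2K_p)).
Setting ζ = 0.83: √(9.2K_p) = 1.9/(2·0.83) = 1.145, so K_p = 1.31/9.2 = 0.142.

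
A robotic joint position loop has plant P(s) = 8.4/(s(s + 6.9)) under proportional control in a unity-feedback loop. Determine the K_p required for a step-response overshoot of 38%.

From %OS = 100·exp(−πζ/√(1−ζ²)) = 38%, ζ = −ln(0.38)/√(π²+ln²(0.38)) = 0.2943.
Characteristic equation s² + 6.9s + 8.4K_p = 0 gives ζ = 6.9/(2√(8.4K_p)).
Setting ζ = 0.2943: √(8.4K_p) = 6.9/(2·0.2943) = 11.72, so K_p = 137.4/8.4 = 16.4.

K_p = 16.4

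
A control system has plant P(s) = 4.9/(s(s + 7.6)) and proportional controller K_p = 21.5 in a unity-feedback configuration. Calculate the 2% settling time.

Closed-loop characteristic equation: s² + 7.6s + 105.4 = 0, so ω_n = 10.26 rad/s and ζ = 7.6/(2·10.26) = 0.3702.
2% settling time T_s ≈ 4/(ζω_n) = 4/3.8 = 1.05 s.

T_s ≈ 1.05 s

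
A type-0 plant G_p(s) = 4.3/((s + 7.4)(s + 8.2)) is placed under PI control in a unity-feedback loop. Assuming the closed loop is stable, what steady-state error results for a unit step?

0

The PI controller's integrator makes the forward path type 1, so e_ss to a step is zero.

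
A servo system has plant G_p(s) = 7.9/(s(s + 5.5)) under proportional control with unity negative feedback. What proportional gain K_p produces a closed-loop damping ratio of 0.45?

K_p = 4.73

Closed-loop characteristic equation: s² + 5.5s + K_p·7.9 = 0.
So ω_n = √(7.9K_p) and 2ζω_n = 5.5, giving ζ = 5.5/(2√(7.9K_p)).
Setting ζ = 0.45: √(7.9K_p) = 5.5/(2·0.45) = 6.111, so K_p = 37.35/7.9 = 4.73.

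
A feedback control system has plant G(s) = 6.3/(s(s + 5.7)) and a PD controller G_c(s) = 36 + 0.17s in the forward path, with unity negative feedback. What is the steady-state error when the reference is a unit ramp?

0.0251

The loop has one pole at the origin (type 1). Velocity error constant K_v = lim_{s→0} s·G_c(s)G(s) = 36·6.3/5.7 = 39.79.
Steady-state error to a unit ramp: e_ss = 1/K_v = 0.0251.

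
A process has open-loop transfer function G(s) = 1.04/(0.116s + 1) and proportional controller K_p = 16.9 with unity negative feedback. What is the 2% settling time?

Closed loop: T(s) = K_p·G/(1+K_p·G) = 17.58/(0.116s + 1 + 17.58), with pole at s = −(1 + 17.58)/0.116 = −160.1.
τ = 1/160.1 = 0.006245 s, so 2% settling time ≈ 4τ = 0.025 s.

T_s ≈ 0.025 s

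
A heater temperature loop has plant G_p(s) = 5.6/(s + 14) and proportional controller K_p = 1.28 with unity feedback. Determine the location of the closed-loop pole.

s = -21.17

Closed-loop transfer function: T(s) = K_p·G_p(s)/(1 + K_p·G_p(s)) = 7.168/(s + 14 + 7.168) = 7.168/(s + 21.17).
The closed-loop pole is at s = −21.17.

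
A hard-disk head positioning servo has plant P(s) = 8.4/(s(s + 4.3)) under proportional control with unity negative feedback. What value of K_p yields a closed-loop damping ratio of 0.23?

K_p = 10.4

Closed-loop characteristic equation: s² + 4.3s + K_p·8.4 = 0.
So ω_n = √(8.4K_p) and 2ζω_n = 4.3, giving ζ = 4.3/(2√(8.4K_p)).
Setting ζ = 0.23: √(8.4K_p) = 4.3/(2·0.23) = 9.348, so K_p = 87.38/8.4 = 10.4.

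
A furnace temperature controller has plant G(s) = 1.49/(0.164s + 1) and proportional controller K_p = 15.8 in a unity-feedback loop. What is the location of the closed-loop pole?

s = -149.6

Closed loop: T(s) = K_p·G/(1+K_p·G) = 23.54/(0.164s + 1 + 23.54), with pole at s = −(1 + 23.54)/0.164 = −149.6.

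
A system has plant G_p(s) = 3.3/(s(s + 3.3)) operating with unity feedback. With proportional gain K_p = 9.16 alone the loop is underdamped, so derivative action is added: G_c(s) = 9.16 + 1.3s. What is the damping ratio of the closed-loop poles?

ζ = 0.69

Forward path: (9.16 + 1.3s)·3.3/(s(s+3.3)). The closed-loop characteristic equation is s² + (3.3 + 3.3·1.3)s + 3.3·9.16 = 0.
That is s² + 7.59s + 30.23 = 0, so ω_n = 5.498 rad/s and ζ = 7.59/(2·5.498) = 0.6903.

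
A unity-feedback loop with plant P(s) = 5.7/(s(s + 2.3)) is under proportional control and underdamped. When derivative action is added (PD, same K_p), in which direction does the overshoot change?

The derivative term adds K·K_d to the s-coefficient of the characteristic equation, raising 2ζω_n while ω_n is unchanged; ζ increases, so overshoot decreases.

decrease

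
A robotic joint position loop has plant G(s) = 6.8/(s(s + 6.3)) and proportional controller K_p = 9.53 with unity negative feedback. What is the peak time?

The closed-loop denominator s² + 6.3s + 64.8 gives ω_n = √64.8 = 8.05 and ζ = 6.3/(2ω_n) = 0.3913.
Damped frequency ω_d = ω_n√(1−ζ²) = 7.408 rad/s, so peak time T_p = π/ω_d = 0.424 s.

T_p = 0.424 s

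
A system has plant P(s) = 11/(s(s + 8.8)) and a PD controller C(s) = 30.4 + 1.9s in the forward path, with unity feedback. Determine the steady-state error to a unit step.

The open loop C(s)P(s) has a pole at the origin (type 1), so the static position error constant is infinite and e_ss = 1/(1+∞) = 0.

0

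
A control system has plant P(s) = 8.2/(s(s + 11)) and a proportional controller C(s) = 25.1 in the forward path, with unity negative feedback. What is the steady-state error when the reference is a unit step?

0

The open loop C(s)P(s) has a pole at the origin (type 1), so the static position error constant is infinite and e_ss = 1/(1+∞) = 0.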